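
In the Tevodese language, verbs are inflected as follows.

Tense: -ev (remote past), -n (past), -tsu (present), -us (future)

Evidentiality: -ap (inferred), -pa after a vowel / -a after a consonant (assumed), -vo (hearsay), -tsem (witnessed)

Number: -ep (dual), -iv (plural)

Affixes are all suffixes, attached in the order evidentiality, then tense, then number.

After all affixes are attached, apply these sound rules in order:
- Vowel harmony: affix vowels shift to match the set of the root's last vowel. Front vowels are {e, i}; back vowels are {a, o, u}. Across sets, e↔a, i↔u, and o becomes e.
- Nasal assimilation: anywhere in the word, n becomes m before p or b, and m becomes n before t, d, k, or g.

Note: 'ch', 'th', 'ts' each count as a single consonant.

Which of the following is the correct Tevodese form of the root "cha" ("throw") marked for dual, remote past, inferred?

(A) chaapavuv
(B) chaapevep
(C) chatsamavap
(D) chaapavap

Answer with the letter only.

Attach evidentiality inferred -ap → chaap.
Attach tense remote past -ev → chaapev.
Attach number dual -ep → chaapevep.
Apply vowel harmony: chaapevep → chaapavap.
Nasal assimilation: no change.
So the correct form is chaapavap, option (D).
(A) chaapavuv is wrong: it uses plural instead of dual for number.
(B) chaapevep is wrong: it fails to apply the sound rule(s).
(C) chatsamavap is wrong: it uses witnessed instead of inferred for evidentiality.

D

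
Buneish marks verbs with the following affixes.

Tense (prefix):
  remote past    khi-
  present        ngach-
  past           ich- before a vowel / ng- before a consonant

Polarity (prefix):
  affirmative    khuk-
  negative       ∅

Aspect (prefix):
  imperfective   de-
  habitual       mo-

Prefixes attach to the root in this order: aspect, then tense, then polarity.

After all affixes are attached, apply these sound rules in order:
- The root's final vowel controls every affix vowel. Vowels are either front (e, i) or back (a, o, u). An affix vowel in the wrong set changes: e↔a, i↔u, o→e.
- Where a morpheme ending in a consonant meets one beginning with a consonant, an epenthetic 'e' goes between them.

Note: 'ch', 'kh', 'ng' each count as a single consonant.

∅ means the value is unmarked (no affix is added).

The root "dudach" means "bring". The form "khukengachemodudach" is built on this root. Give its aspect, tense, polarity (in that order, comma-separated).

Segment: khuk-ngach-mo-dudach.
aspect: mo- → habitual.
tense: ngach- → present.
polarity: khuk- → affirmative.

habitual, present, affirmative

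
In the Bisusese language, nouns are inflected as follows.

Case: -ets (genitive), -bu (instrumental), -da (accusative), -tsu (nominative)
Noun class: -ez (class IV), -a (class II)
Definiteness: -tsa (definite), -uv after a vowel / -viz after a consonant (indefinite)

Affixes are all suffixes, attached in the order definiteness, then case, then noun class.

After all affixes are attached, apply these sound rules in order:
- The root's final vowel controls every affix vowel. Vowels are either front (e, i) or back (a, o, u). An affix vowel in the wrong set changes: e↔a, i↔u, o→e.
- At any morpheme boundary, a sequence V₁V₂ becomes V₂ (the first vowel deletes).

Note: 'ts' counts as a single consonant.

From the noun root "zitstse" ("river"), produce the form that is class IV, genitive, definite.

zitstsetsetsez

Attach definiteness definite -tsa → zitstsetsa.
Attach case genitive -ets → zitstsetsaets.
Attach noun class class IV -ez → zitstsetsaetsez.
Apply vowel harmony: zitstsetsaetsez → zitstsetseetsez.
Apply vowel deletion: zitstsetseetsez → zitstsetsetsez.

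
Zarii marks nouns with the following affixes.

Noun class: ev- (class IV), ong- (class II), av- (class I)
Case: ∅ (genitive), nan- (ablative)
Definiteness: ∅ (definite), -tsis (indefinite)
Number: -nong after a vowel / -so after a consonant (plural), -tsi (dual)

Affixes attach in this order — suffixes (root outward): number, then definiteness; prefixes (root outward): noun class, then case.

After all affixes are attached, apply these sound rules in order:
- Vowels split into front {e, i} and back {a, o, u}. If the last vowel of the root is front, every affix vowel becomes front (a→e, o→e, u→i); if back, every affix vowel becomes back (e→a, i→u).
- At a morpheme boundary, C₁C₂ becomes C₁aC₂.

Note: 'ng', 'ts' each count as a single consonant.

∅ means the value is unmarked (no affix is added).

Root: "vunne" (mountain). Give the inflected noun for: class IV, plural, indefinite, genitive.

evavunnenengatsis

Attach number plural -nong (after vowel 'e') → vunnenong.
Attach noun class class IV ev- → evvunnenong.
Attach definiteness indefinite -tsis → evvunnenongtsis.
case = genitive: zero marking, form stays evvunnenongtsis.
Apply vowel harmony: evvunnenongtsis → evvunnenengtsis.
Apply epenthesis: evvunnenengtsis → evavunnenengatsis.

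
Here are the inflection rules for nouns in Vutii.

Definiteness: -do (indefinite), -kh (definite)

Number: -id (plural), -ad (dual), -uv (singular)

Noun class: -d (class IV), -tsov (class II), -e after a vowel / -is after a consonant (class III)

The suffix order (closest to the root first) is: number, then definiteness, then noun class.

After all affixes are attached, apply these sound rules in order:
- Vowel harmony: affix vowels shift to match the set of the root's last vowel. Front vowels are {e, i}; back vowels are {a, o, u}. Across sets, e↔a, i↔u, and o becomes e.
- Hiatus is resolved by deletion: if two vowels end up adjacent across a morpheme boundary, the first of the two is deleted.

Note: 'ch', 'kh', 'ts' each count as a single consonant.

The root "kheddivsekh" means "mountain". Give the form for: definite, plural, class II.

Attach number plural -id → kheddivsekhid.
Attach definiteness definite -kh → kheddivsekhidkh.
Attach noun class class II -tsov → kheddivsekhidkhtsov.
Apply vowel harmony: kheddivsekhidkhtsov → kheddivsekhidkhtsev.
Vowel deletion: no change.

kheddivsekhidkhtsev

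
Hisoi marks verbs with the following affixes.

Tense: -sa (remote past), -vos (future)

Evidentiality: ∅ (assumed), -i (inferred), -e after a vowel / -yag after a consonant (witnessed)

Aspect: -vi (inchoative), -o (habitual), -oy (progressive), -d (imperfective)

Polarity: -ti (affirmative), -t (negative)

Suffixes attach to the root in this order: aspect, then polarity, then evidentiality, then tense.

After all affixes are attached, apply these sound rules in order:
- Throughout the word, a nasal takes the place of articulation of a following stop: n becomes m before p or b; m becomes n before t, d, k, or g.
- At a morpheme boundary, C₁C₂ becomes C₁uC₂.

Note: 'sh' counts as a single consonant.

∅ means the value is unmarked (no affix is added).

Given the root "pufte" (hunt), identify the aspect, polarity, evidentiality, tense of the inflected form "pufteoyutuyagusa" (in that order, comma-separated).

Segment: pufte-oy-t-yag-sa.
aspect: -oy → progressive.
polarity: -t → negative.
evidentiality: -e/yag → witnessed.
tense: -sa → remote past.

progressive, negative, witnessed, remote past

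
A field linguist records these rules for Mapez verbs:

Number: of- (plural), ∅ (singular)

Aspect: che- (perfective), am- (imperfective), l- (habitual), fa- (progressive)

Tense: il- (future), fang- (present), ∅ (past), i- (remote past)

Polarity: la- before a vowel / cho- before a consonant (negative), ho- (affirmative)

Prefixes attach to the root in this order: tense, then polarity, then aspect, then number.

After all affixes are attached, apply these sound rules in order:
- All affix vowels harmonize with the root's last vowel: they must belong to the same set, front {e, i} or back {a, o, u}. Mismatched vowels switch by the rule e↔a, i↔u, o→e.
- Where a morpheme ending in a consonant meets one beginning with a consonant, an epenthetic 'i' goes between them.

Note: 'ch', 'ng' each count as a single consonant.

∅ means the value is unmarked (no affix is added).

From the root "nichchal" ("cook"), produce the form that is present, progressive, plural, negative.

ofifachofanginichchal

Attach tense present fang- → fangnichchal.
Attach polarity negative cho- (before consonant 'f') → chofangnichchal.
Attach aspect progressive fa- → fachofangnichchal.
Attach number plural of- → offachofangnichchal.
Vowel harmony: no change.
Apply epenthesis: offachofangnichchal → ofifachofanginichchal.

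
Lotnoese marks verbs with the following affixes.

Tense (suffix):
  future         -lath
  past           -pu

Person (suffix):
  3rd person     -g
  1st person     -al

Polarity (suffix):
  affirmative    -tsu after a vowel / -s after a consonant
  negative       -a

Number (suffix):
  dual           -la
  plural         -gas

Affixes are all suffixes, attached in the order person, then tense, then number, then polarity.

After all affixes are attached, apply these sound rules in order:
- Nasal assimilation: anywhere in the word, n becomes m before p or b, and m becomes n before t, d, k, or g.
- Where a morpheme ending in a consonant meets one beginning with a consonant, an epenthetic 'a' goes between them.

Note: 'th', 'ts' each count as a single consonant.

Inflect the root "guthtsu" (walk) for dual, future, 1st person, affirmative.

guthtsualalathalatsu

Attach person 1st person -al → guthtsual.
Attach tense future -lath → guthtsuallath.
Attach number dual -la → guthtsuallathla.
Attach polarity affirmative -tsu (after vowel 'a') → guthtsuallathlatsu.
Nasal assimilation: no change.
Apply epenthesis: guthtsuallathlatsu → guthtsualalathalatsu.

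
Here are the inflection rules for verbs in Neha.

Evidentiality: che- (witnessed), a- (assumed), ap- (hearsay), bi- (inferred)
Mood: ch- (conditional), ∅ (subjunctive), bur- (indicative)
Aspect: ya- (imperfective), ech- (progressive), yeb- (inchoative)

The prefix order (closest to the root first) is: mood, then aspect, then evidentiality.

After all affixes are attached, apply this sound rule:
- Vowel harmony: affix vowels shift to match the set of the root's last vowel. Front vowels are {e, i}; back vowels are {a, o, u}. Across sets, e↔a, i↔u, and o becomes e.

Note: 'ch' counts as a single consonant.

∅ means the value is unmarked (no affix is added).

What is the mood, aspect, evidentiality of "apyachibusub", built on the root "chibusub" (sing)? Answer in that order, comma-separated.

Segment: ap-ya-chibusub.
mood: ∅ → subjunctive.
aspect: ya- → imperfective.
evidentiality: ap- → hearsay.

subjunctive, imperfective, hearsay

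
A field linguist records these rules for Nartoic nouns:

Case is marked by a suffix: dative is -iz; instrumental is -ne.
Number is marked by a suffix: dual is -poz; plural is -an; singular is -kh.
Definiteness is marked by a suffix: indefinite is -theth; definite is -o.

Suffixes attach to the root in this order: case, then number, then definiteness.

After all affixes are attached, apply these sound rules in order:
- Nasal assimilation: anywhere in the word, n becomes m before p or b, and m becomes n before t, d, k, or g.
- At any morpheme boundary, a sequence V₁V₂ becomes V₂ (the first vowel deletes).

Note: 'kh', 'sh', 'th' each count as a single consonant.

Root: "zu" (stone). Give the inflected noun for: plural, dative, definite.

Attach case dative -iz → zuiz.
Attach number plural -an → zuizan.
Attach definiteness definite -o → zuizano.
Nasal assimilation: no change.
Apply vowel deletion: zuizano → zizano.

zizano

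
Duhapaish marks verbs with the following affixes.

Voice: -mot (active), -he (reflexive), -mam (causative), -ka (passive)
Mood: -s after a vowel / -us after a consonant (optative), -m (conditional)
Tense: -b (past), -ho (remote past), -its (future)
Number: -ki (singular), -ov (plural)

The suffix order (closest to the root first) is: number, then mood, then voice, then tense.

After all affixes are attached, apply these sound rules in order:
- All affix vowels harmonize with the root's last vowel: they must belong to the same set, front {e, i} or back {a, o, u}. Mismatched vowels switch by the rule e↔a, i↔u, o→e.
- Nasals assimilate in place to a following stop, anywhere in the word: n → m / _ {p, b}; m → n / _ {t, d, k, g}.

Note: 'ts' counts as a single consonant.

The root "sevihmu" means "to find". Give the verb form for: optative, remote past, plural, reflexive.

Attach number plural -ov → sevihmuov.
Attach mood optative -us (after consonant 'v') → sevihmuovus.
Attach voice reflexive -he → sevihmuovushe.
Attach tense remote past -ho → sevihmuovusheho.
Apply vowel harmony: sevihmuovusheho → sevihmuovushaho.
Nasal assimilation: no change.

sevihmuovushaho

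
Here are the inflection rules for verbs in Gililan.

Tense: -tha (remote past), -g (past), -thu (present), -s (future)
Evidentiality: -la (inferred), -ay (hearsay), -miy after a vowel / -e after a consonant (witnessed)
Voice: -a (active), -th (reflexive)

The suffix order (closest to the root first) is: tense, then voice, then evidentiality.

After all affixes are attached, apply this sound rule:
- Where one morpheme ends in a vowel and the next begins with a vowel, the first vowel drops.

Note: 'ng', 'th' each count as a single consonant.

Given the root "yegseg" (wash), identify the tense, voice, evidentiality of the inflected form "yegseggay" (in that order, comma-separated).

past, active, hearsay

Segment: yegseg-g-a-ay.
tense: -g → past.
voice: -a → active.
evidentiality: -ay → hearsay.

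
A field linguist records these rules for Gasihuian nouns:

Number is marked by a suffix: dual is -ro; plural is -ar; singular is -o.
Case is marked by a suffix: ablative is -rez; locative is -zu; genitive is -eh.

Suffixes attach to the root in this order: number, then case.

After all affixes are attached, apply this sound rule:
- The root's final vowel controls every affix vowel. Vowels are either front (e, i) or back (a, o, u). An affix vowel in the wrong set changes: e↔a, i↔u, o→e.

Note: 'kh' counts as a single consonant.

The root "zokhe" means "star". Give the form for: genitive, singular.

zokheeeh

Attach number singular -o → zokheo.
Attach case genitive -eh → zokheoeh.
Apply vowel harmony: zokheoeh → zokheeeh.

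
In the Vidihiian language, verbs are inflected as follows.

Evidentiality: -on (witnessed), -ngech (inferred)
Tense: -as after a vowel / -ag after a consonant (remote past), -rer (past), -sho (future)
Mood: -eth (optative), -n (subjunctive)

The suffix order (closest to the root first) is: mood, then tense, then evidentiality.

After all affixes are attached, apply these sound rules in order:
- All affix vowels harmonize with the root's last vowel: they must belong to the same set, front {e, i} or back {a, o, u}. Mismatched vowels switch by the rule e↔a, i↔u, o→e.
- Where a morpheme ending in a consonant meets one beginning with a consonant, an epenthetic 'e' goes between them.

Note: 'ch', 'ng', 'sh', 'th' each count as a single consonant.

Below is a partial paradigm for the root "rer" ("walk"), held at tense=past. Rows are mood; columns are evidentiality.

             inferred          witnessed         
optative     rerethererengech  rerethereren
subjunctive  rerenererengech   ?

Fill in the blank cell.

Attach mood subjunctive -n → rern.
Attach tense past -rer → rernrer.
Attach evidentiality witnessed -on → rernreron.
Apply vowel harmony: rernreron → rernreren.
Apply epenthesis: rernreren → rerenereren.

rerenereren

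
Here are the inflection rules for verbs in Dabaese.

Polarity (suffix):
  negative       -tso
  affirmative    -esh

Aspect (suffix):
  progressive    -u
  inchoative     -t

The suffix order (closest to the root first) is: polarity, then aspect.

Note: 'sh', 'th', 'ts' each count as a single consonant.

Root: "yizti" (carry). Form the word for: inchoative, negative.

yiztitsot

Attach polarity negative -tso → yiztitso.
Attach aspect inchoative -t → yiztitsot.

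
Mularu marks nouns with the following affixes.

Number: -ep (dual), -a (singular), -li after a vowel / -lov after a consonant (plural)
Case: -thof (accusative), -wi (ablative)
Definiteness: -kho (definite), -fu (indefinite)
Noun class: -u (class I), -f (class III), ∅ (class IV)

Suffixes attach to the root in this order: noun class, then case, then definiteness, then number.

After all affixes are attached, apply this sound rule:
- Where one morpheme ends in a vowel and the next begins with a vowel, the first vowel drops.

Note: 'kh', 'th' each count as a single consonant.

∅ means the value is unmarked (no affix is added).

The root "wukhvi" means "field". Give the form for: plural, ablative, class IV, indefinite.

wukhviwifuli

noun class = class IV: zero marking, form stays wukhvi.
Attach case ablative -wi → wukhviwi.
Attach definiteness indefinite -fu → wukhviwifu.
Attach number plural -li (after vowel 'u') → wukhviwifuli.
Vowel deletion: no change.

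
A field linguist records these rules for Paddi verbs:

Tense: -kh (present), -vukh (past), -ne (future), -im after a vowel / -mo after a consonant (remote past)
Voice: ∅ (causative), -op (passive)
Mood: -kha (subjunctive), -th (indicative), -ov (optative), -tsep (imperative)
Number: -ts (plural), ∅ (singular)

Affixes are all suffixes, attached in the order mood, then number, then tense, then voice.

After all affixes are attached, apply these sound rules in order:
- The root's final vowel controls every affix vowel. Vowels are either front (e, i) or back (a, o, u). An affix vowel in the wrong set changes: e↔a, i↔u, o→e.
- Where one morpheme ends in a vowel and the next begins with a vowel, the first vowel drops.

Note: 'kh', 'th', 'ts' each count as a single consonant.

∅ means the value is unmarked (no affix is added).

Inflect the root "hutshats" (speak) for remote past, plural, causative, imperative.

Attach mood imperative -tsep → hutshatstsep.
Attach number plural -ts → hutshatstsepts.
Attach tense remote past -mo (after consonant 'ts') → hutshatstseptsmo.
voice = causative: zero marking, form stays hutshatstseptsmo.
Apply vowel harmony: hutshatstseptsmo → hutshatstsaptsmo.
Vowel deletion: no change.

hutshatstsaptsmo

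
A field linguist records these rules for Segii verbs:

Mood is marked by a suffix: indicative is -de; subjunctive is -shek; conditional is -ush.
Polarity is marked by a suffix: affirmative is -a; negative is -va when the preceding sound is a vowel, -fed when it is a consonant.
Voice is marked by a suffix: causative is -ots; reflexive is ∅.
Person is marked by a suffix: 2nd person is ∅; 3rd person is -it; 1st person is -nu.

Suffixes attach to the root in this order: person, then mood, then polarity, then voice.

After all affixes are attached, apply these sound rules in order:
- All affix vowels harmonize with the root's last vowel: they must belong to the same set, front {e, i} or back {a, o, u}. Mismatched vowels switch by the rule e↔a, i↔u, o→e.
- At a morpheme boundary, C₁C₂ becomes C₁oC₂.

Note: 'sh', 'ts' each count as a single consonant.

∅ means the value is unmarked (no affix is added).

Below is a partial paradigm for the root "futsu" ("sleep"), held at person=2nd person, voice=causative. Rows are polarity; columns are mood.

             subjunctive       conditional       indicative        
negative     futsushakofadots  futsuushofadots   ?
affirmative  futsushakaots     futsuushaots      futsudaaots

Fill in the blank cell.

futsudavaots

person = 2nd person: zero marking, form stays futsu.
Attach mood indicative -de → futsude.
Attach polarity negative -va (after vowel 'e') → futsudeva.
Attach voice causative -ots → futsudevaots.
Apply vowel harmony: futsudevaots → futsudavaots.
Epenthesis: no change.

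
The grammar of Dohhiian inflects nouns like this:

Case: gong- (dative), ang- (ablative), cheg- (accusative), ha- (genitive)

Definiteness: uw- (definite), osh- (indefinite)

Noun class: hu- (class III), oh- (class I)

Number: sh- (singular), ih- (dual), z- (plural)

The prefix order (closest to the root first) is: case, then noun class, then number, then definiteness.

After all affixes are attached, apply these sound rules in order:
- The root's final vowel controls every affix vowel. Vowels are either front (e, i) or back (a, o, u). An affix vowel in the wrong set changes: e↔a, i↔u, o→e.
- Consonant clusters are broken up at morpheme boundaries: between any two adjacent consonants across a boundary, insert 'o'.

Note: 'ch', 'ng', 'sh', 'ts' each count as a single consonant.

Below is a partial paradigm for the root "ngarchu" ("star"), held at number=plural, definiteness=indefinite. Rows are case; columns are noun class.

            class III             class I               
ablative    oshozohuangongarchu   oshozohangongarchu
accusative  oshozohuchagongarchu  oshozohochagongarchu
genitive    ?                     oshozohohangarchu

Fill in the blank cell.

Attach case genitive ha- → hangarchu.
Attach noun class class III hu- → huhangarchu.
Attach number plural z- → zhuhangarchu.
Attach definiteness indefinite osh- → oshzhuhangarchu.
Vowel harmony: no change.
Apply epenthesis: oshzhuhangarchu → oshozohuhangarchu.

oshozohuhangarchu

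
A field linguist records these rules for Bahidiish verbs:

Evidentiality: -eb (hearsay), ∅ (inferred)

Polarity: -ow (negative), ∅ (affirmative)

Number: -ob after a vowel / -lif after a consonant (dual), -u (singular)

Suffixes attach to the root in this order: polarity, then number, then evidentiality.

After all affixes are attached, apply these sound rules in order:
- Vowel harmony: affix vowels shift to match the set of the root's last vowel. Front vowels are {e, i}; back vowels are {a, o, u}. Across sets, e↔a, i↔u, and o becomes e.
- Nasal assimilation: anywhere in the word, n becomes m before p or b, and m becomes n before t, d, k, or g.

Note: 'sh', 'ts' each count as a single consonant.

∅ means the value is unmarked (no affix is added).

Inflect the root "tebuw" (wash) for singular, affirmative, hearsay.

tebuwuab

polarity = affirmative: zero marking, form stays tebuw.
Attach number singular -u → tebuwu.
Attach evidentiality hearsay -eb → tebuwueb.
Apply vowel harmony: tebuwueb → tebuwuab.
Nasal assimilation: no change.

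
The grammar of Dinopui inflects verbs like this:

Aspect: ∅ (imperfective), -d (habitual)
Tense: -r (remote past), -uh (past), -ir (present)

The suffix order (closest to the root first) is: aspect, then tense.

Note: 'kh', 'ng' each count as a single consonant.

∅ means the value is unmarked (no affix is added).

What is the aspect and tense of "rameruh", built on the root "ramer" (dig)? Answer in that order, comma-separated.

imperfective, past

Segment: ramer-uh.
aspect: ∅ → imperfective.
tense: -uh → past.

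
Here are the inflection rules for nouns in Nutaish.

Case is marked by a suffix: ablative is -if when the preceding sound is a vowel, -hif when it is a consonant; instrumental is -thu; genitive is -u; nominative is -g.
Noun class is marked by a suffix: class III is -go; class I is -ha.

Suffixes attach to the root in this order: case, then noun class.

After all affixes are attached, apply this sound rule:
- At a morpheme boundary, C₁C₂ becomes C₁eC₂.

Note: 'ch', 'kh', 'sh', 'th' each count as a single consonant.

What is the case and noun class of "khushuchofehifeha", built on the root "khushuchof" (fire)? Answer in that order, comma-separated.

Segment: khushuchof-hif-ha.
case: -if/hif → ablative.
noun class: -ha → class I.

ablative, class I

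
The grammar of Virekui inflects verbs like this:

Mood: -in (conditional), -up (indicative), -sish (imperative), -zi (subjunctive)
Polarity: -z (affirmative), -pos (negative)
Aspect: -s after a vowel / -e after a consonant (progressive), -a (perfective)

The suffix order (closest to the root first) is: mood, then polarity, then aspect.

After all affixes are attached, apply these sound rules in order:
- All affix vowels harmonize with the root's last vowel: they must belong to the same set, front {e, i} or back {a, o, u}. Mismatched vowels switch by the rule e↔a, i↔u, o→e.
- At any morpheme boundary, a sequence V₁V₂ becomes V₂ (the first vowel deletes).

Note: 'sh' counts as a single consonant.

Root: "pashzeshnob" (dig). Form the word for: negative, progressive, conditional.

pashzeshnobunposa

Attach mood conditional -in → pashzeshnobin.
Attach polarity negative -pos → pashzeshnobinpos.
Attach aspect progressive -e (after consonant 's') → pashzeshnobinpose.
Apply vowel harmony: pashzeshnobinpose → pashzeshnobunposa.
Vowel deletion: no change.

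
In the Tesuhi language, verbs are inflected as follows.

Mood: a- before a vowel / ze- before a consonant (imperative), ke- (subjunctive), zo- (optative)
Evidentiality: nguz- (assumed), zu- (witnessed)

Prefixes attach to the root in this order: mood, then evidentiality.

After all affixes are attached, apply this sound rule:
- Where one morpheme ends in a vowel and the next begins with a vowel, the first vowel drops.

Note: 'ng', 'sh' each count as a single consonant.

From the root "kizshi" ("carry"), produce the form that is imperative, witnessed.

Attach mood imperative ze- (before consonant 'k') → zekizshi.
Attach evidentiality witnessed zu- → zuzekizshi.
Vowel deletion: no change.

zuzekizshi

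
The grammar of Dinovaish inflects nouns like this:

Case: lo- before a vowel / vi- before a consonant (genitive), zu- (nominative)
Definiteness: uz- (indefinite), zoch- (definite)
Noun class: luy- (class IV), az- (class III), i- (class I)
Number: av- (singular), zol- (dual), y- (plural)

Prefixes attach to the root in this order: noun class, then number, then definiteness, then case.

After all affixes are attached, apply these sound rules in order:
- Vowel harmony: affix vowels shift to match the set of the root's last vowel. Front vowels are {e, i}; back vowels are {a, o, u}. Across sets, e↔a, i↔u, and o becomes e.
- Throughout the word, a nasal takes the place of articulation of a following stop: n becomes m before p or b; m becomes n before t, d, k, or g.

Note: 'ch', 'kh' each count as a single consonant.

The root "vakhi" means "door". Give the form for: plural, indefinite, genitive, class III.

leizyezvakhi

Attach noun class class III az- → azvakhi.
Attach number plural y- → yazvakhi.
Attach definiteness indefinite uz- → uzyazvakhi.
Attach case genitive lo- (before vowel 'u') → louzyazvakhi.
Apply vowel harmony: louzyazvakhi → leizyezvakhi.
Nasal assimilation: no change.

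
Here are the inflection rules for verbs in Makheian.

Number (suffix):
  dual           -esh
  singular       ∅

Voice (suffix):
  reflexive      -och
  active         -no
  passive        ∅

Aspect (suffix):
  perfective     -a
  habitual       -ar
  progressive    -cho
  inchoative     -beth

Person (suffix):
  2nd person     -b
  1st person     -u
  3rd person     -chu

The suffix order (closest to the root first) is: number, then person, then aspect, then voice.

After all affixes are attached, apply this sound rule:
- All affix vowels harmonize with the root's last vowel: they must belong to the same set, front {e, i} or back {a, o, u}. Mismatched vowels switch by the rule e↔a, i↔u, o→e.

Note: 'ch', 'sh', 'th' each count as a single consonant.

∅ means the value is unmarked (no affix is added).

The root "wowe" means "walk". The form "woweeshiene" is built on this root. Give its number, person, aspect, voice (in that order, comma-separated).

dual, 1st person, perfective, active

Segment: wowe-esh-u-a-no.
number: -esh → dual.
person: -u → 1st person.
aspect: -a → perfective.
voice: -no → active.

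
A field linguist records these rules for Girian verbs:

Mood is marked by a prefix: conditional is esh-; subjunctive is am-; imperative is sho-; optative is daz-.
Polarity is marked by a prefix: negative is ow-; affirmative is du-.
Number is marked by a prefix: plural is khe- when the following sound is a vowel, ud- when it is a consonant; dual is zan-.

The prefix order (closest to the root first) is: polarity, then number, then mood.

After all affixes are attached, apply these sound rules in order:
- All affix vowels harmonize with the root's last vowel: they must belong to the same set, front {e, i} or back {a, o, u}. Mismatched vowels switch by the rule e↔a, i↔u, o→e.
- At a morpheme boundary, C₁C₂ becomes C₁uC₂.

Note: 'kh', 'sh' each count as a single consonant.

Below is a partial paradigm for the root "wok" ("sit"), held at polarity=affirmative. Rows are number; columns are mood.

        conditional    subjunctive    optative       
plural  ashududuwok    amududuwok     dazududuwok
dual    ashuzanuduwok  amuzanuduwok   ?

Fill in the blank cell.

dazuzanuduwok

Attach polarity affirmative du- → duwok.
Attach number dual zan- → zanduwok.
Attach mood optative daz- → dazzanduwok.
Vowel harmony: no change.
Apply epenthesis: dazzanduwok → dazuzanuduwok.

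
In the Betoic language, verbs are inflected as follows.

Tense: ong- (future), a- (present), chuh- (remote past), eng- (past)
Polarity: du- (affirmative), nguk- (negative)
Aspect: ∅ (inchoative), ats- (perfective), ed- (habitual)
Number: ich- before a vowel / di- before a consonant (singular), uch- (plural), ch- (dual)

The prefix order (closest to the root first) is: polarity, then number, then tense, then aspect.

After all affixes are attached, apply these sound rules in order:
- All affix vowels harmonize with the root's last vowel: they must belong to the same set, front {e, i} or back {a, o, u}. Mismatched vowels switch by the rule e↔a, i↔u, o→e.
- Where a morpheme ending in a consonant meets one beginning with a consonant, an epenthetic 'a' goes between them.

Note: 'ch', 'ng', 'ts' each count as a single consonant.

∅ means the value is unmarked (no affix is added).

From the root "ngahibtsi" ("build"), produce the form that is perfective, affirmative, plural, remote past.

etsachihichadingahibtsi

Attach polarity affirmative du- → dungahibtsi.
Attach number plural uch- → uchdungahibtsi.
Attach tense remote past chuh- → chuhuchdungahibtsi.
Attach aspect perfective ats- → atschuhuchdungahibtsi.
Apply vowel harmony: atschuhuchdungahibtsi → etschihichdingahibtsi.
Apply epenthesis: etschihichdingahibtsi → etsachihichadingahibtsi.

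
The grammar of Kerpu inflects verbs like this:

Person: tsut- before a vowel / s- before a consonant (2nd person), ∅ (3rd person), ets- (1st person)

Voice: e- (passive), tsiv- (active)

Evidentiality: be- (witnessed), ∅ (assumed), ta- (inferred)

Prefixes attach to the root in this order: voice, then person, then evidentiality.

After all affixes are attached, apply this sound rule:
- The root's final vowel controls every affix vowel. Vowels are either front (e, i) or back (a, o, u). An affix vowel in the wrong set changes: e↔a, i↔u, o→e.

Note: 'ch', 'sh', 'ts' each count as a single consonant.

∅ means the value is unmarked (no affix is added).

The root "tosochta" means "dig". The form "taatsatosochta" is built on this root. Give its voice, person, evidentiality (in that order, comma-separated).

Segment: ta-ets-e-tosochta.
voice: e- → passive.
person: ets- → 1st person.
evidentiality: ta- → inferred.

passive, 1st person, inferred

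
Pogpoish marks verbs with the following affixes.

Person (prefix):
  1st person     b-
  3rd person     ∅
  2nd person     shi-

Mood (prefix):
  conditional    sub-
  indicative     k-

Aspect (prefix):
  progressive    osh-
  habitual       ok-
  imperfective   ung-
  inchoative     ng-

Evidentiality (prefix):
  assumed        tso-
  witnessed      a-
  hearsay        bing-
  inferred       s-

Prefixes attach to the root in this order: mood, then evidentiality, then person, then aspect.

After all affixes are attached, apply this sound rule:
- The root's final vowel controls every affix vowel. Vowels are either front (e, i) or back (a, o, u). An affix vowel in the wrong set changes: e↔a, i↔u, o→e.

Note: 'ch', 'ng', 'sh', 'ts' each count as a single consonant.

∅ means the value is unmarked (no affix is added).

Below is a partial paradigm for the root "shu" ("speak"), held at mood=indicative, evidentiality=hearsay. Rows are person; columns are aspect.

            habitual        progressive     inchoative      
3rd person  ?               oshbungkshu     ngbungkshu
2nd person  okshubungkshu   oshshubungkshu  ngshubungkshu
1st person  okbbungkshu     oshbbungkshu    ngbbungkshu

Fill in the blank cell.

okbungkshu

Attach mood indicative k- → kshu.
Attach evidentiality hearsay bing- → bingkshu.
person = 3rd person: zero marking, form stays bingkshu.
Attach aspect habitual ok- → okbingkshu.
Apply vowel harmony: okbingkshu → okbungkshu.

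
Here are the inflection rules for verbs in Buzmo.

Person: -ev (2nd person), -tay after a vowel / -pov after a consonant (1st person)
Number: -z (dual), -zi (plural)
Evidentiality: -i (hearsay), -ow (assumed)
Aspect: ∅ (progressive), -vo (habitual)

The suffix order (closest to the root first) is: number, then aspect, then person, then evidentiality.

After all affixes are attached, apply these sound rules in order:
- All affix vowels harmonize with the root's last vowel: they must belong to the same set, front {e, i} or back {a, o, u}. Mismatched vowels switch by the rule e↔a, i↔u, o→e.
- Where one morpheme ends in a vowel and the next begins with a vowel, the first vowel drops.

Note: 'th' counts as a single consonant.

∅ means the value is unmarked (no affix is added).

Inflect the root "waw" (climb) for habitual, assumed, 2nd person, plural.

wawzuvavow

Attach number plural -zi → wawzi.
Attach aspect habitual -vo → wawzivo.
Attach person 2nd person -ev → wawzivoev.
Attach evidentiality assumed -ow → wawzivoevow.
Apply vowel harmony: wawzivoevow → wawzuvoavow.
Apply vowel deletion: wawzuvoavow → wawzuvavow.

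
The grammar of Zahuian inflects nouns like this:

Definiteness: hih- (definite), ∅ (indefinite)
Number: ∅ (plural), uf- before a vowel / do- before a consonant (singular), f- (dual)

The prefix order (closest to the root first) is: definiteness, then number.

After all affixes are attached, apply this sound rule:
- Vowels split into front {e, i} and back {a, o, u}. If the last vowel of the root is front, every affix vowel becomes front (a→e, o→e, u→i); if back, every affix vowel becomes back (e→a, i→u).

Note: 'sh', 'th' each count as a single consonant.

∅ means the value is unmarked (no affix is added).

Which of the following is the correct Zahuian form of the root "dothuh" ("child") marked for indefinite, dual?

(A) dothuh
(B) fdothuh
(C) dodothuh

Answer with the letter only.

definiteness = indefinite: zero marking, form stays dothuh.
Attach number dual f- → fdothuh.
Vowel harmony: no change.
So the correct form is fdothuh, option (B).
(A) dothuh is wrong: it uses plural instead of dual for number.
(C) dodothuh is wrong: it uses singular instead of dual for number.

B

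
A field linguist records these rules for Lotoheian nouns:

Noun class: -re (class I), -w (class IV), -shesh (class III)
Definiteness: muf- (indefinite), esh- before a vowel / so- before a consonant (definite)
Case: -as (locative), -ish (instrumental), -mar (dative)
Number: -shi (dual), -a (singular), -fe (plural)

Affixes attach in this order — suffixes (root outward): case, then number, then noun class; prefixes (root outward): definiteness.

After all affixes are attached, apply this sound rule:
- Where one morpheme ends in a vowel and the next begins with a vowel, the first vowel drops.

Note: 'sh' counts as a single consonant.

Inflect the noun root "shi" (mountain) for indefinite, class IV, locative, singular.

Attach case locative -as → shias.
Attach definiteness indefinite muf- → mufshias.
Attach number singular -a → mufshiasa.
Attach noun class class IV -w → mufshiasaw.
Apply vowel deletion: mufshiasaw → mufshasaw.

mufshasaw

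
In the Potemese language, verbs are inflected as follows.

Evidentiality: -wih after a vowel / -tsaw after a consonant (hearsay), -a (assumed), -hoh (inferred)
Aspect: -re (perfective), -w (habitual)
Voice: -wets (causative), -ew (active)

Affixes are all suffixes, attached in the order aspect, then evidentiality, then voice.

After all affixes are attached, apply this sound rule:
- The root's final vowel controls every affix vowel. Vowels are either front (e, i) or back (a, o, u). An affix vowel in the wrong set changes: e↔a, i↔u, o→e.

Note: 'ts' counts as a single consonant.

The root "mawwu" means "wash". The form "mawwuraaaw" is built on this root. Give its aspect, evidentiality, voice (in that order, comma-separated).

Segment: mawwu-re-a-ew.
aspect: -re → perfective.
evidentiality: -a → assumed.
voice: -ew → active.

perfective, assumed, active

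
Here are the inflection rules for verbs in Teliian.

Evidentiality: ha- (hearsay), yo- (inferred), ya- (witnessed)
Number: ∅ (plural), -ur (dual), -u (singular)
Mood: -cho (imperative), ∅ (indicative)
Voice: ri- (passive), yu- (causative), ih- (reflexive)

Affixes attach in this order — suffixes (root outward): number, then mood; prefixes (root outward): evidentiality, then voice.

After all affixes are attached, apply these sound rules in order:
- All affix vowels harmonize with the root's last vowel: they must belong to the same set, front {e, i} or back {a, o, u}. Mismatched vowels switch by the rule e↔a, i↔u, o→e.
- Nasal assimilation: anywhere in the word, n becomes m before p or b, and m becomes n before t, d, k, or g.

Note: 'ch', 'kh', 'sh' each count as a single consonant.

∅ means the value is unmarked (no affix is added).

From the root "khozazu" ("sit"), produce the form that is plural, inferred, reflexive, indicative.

number = plural: zero marking, form stays khozazu.
Attach evidentiality inferred yo- → yokhozazu.
Attach voice reflexive ih- → ihyokhozazu.
mood = indicative: zero marking, form stays ihyokhozazu.
Apply vowel harmony: ihyokhozazu → uhyokhozazu.
Nasal assimilation: no change.

uhyokhozazu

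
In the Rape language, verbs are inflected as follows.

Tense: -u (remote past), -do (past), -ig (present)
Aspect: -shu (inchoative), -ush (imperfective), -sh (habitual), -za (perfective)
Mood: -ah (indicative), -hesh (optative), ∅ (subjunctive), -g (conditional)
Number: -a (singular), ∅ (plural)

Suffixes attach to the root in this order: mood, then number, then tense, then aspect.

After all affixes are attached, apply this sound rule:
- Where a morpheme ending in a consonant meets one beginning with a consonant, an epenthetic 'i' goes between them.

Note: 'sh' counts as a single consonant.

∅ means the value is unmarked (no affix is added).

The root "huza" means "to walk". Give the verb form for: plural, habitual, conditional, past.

huzagidosh

Attach mood conditional -g → huzag.
number = plural: zero marking, form stays huzag.
Attach tense past -do → huzagdo.
Attach aspect habitual -sh → huzagdosh.
Apply epenthesis: huzagdosh → huzagidosh.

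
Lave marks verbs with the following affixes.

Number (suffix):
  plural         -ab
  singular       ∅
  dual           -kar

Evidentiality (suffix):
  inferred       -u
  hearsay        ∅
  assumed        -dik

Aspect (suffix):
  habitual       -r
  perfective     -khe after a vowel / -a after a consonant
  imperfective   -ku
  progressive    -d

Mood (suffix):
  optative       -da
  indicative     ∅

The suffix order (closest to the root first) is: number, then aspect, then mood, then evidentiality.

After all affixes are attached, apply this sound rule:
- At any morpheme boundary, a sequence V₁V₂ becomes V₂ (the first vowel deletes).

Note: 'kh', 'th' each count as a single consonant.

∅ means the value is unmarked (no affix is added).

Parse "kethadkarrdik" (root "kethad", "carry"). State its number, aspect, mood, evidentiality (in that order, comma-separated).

Segment: kethad-kar-r-dik.
number: -kar → dual.
aspect: -r → habitual.
mood: ∅ → indicative.
evidentiality: -dik → assumed.

dual, habitual, indicative, assumed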